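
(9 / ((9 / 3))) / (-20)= -3 / 20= -0.15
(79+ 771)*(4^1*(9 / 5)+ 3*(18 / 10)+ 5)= 14960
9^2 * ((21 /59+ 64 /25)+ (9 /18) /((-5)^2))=701541 /2950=237.81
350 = 350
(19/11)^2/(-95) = -19/605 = -0.03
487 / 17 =28.65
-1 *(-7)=7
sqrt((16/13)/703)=4*sqrt(9139)/9139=0.04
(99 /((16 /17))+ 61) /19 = 2659 /304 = 8.75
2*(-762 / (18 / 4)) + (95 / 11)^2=-95861 / 363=-264.08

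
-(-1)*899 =899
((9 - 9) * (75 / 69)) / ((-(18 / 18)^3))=0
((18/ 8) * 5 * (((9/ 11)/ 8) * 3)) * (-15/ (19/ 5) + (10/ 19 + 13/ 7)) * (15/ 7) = -236925/ 20482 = -11.57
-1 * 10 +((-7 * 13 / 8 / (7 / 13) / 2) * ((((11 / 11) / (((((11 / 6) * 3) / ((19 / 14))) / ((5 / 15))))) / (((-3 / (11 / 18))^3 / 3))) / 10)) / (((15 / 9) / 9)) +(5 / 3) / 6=-317131469 / 32659200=-9.71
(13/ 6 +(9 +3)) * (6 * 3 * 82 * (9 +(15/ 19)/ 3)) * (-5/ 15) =-1226720/ 19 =-64564.21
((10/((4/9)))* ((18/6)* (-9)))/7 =-86.79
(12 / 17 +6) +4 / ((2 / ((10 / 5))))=182 / 17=10.71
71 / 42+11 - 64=-2155 / 42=-51.31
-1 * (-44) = 44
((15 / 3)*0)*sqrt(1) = 0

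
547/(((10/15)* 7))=1641/14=117.21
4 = 4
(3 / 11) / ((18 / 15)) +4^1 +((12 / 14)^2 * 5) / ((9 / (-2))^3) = 365597 / 87318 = 4.19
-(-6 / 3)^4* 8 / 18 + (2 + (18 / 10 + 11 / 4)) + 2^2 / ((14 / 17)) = 5413 / 1260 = 4.30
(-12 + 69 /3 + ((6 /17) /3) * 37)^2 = 68121 /289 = 235.71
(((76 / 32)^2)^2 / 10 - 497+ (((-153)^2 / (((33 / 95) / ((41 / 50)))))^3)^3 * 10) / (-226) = -362528003753431099188672959131300548998447046987381105960519839 / 1705267770131200000000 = -212593007446296188786655400000000000000000.00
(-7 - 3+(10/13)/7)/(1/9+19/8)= -64800/16289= -3.98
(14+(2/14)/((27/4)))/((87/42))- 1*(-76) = 82.77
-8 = -8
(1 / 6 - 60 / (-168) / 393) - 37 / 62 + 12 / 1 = 1973539 / 170562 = 11.57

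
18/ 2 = 9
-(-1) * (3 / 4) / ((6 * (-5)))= -1 / 40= -0.02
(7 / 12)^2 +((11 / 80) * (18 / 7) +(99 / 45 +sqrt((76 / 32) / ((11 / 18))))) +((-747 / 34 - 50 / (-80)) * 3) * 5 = -5437081 / 17136 +3 * sqrt(209) / 22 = -315.32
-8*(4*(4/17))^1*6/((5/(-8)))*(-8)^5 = -201326592/85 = -2368548.14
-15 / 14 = -1.07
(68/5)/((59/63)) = 4284/295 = 14.52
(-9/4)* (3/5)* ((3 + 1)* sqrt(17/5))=-27* sqrt(85)/25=-9.96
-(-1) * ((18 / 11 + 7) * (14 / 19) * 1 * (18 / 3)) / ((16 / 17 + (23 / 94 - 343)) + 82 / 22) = -671160 / 5942891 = -0.11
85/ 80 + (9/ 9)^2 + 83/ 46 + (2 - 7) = -417/ 368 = -1.13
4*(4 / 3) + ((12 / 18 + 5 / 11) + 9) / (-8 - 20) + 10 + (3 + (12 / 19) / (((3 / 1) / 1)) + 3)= 185939 / 8778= 21.18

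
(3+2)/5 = 1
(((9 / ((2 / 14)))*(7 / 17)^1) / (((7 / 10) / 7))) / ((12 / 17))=735 / 2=367.50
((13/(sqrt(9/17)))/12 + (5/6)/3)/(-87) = -13 * sqrt(17)/3132-5/1566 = -0.02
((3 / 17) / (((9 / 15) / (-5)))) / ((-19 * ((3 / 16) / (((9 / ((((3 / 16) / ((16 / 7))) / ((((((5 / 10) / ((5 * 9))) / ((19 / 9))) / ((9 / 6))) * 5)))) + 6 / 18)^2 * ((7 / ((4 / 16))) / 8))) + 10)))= 9550600 / 1235233871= 0.01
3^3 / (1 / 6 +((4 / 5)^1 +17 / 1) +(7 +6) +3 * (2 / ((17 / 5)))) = 13770 / 16693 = 0.82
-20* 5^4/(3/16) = -200000/3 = -66666.67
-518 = -518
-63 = -63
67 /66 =1.02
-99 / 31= -3.19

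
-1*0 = 0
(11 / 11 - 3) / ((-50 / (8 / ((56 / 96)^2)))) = 1152 / 1225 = 0.94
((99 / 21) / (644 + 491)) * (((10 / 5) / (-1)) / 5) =-66 / 39725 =-0.00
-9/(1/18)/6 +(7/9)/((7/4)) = -239/9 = -26.56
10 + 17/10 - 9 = 27/10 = 2.70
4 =4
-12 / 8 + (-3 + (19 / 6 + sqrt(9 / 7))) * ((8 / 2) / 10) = -43 / 30 + 6 * sqrt(7) / 35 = -0.98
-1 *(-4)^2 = -16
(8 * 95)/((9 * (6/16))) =6080/27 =225.19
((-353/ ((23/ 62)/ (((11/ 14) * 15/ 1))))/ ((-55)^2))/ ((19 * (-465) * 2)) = 353/ 1682450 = 0.00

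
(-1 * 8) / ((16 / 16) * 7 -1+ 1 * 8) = -4 / 7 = -0.57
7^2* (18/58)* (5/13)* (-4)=-8820/377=-23.40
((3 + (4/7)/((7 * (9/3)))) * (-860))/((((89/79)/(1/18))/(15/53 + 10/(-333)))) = -758380250/23349627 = -32.48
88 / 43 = 2.05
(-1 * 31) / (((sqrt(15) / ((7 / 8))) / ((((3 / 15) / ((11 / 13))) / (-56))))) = 403 * sqrt(15) / 52800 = 0.03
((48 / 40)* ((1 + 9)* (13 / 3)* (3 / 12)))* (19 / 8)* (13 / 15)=3211 / 120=26.76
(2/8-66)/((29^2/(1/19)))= -263/63916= -0.00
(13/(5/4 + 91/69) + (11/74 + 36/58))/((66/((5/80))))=8870407/1606718784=0.01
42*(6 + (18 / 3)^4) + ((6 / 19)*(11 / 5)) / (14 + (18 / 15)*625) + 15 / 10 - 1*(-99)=994064769 / 18145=54784.50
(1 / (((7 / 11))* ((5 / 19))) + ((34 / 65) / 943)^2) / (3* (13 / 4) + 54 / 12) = 628183310948 / 1499073732975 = 0.42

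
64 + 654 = 718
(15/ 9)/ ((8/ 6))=5/ 4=1.25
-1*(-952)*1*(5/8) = 595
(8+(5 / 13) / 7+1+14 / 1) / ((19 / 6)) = 12588 / 1729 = 7.28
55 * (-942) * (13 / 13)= -51810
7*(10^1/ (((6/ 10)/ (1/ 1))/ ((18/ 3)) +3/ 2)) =175/ 4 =43.75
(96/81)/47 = 32/1269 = 0.03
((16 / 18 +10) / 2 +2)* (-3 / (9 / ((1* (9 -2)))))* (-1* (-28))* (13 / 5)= -170716 / 135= -1264.56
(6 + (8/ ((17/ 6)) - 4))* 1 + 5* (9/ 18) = 249/ 34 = 7.32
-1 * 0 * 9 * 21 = 0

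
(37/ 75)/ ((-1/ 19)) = -703/ 75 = -9.37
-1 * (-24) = 24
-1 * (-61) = 61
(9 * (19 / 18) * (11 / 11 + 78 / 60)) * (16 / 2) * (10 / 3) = 1748 / 3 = 582.67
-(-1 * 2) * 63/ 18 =7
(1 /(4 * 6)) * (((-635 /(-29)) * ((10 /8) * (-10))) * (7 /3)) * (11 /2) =-146.36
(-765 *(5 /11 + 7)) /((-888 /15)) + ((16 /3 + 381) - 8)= 2318255 /4884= 474.66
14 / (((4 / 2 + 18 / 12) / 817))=3268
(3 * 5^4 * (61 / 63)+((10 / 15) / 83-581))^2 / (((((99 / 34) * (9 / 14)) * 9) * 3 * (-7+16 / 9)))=-314829032309648 / 54524733417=-5774.06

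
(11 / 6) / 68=11 / 408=0.03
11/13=0.85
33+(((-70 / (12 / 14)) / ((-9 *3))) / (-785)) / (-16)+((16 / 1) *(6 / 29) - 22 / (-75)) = 5399707637 / 147517200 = 36.60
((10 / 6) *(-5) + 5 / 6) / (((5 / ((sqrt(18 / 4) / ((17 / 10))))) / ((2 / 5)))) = -9 *sqrt(2) / 17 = -0.75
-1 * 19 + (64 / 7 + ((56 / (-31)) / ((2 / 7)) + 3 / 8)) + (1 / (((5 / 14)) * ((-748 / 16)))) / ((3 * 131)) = -10081960051 / 637901880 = -15.80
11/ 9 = 1.22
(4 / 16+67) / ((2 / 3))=807 / 8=100.88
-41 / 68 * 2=-1.21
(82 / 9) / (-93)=-82 / 837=-0.10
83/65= 1.28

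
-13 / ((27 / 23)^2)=-6877 / 729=-9.43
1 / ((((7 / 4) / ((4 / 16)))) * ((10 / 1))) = 1 / 70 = 0.01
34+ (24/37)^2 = 47122/1369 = 34.42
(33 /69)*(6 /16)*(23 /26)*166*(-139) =-3660.78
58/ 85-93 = -7847/ 85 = -92.32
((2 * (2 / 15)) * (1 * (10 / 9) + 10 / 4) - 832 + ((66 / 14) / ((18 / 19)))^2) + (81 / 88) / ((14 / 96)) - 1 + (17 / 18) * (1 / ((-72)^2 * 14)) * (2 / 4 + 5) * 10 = -80569052933 / 100590336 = -800.96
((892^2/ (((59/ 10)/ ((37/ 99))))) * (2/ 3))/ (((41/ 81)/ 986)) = 1741644842880/ 26609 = 65453224.21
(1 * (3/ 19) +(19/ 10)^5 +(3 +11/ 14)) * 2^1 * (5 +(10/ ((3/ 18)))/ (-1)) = -4199482837/ 1330000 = -3157.51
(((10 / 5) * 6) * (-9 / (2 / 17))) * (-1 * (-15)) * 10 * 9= -1239300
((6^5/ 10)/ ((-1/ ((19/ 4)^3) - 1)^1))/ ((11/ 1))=-70.04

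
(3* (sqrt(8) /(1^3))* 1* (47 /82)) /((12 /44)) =517* sqrt(2) /41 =17.83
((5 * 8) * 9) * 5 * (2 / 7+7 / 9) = 13400 / 7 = 1914.29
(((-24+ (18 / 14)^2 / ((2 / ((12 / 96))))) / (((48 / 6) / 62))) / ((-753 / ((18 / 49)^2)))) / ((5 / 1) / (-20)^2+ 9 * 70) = 78405975 / 1488336439499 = 0.00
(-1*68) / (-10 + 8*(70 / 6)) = -102 / 125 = -0.82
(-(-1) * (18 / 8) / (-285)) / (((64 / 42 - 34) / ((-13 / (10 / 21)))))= -17199 / 2591600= -0.01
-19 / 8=-2.38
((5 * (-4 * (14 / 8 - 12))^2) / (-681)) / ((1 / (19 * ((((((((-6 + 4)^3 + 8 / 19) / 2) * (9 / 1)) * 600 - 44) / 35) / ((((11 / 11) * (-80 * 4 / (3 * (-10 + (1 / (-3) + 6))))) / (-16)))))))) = -2128678877 / 23835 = -89308.95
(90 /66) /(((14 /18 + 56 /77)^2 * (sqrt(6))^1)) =4455 * sqrt(6) /44402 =0.25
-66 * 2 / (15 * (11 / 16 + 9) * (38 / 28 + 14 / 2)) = -9856 / 90675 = -0.11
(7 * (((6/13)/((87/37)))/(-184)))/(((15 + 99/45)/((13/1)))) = -1295/229448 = -0.01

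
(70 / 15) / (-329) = -2 / 141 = -0.01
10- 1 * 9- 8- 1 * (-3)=-4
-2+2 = 0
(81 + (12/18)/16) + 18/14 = 13831/168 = 82.33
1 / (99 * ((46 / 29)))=29 / 4554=0.01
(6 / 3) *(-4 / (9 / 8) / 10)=-32 / 45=-0.71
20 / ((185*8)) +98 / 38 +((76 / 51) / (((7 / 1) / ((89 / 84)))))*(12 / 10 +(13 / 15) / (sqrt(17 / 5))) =21983*sqrt(85) / 1911735 +50299367 / 17567970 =2.97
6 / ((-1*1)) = -6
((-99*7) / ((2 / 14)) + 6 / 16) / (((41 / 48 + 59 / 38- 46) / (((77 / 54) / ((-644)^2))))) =2703415 / 7066568208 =0.00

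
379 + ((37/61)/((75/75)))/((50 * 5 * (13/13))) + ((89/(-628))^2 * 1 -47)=332.02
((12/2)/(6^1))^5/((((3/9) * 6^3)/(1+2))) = 1/24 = 0.04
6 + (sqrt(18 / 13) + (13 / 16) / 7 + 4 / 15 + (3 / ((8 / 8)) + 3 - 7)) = 3 * sqrt(26) / 13 + 9043 / 1680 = 6.56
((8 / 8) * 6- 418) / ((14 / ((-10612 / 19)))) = 312296 / 19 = 16436.63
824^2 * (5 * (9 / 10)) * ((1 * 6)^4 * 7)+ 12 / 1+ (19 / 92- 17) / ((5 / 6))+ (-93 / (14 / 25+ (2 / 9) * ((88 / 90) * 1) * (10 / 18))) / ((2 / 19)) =15818291219312949 / 570676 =27718514917.94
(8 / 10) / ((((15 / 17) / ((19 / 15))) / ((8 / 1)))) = 10336 / 1125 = 9.19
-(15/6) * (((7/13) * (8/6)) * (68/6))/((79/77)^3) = -1086548540/57685563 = -18.84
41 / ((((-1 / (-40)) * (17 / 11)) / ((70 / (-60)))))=-63140 / 51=-1238.04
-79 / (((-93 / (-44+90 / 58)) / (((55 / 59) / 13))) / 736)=-3936639520 / 2068599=-1903.05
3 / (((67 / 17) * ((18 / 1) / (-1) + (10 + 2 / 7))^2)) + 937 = 61022021 / 65124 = 937.01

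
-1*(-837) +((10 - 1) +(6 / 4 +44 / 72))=7633 / 9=848.11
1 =1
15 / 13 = 1.15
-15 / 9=-5 / 3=-1.67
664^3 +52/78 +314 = 878265776/3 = 292755258.67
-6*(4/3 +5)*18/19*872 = -31392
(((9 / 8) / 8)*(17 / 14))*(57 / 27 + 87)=6817 / 448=15.22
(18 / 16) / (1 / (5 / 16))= 0.35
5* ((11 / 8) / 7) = 55 / 56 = 0.98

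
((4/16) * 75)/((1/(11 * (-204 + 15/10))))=-334125/8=-41765.62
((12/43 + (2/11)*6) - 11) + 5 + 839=394657/473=834.37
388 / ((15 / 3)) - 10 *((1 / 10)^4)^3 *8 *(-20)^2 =2424999999 / 31250000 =77.60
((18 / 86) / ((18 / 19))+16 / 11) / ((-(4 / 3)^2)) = -14265 / 15136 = -0.94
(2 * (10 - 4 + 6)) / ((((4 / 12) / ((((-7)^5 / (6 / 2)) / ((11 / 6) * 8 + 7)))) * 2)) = -605052 / 65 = -9308.49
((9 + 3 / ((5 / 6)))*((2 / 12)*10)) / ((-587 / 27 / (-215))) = 121905 / 587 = 207.67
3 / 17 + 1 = 20 / 17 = 1.18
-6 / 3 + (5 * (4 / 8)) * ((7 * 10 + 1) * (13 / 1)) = 4611 / 2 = 2305.50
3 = 3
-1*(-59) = 59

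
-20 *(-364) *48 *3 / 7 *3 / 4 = 112320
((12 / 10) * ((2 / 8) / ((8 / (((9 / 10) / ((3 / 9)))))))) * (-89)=-7209 / 800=-9.01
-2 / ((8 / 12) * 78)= -1 / 26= -0.04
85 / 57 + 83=4816 / 57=84.49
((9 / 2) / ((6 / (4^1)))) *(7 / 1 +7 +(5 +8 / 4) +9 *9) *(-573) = -175338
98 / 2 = 49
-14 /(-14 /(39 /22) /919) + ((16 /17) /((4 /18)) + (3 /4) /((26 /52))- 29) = 300298 /187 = 1605.87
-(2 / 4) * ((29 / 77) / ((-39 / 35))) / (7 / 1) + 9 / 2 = 13586 / 3003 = 4.52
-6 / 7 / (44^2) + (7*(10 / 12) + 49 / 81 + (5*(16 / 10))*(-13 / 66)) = 2668577 / 548856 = 4.86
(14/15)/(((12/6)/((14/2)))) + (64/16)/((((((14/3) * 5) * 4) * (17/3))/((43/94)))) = 1097389/335580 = 3.27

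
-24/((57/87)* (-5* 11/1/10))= 1392/209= 6.66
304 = 304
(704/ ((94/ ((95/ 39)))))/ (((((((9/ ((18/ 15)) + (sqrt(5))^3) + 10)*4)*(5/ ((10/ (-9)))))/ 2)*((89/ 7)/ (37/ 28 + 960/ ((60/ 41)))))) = -47869360/ 4730973 + 13676960*sqrt(5)/ 4730973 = -3.65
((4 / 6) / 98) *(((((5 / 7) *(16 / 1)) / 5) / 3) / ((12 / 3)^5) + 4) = 5377 / 197568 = 0.03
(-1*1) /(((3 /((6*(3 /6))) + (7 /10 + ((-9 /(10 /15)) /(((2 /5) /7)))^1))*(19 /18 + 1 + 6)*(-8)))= -9 /136039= -0.00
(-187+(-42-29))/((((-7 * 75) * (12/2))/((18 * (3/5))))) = 774/875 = 0.88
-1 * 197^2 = -38809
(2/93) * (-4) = -8/93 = -0.09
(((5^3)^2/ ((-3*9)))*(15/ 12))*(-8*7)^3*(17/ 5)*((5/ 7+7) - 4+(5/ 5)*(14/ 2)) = 41650000000/ 9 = 4627777777.78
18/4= 9/2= 4.50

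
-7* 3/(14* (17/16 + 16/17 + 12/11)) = -4488/9259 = -0.48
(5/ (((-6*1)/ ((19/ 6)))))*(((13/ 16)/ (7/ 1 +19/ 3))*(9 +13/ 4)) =-12103/ 6144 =-1.97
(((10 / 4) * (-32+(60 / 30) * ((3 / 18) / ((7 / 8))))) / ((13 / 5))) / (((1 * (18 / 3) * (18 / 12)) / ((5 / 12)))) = -10375 / 7371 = -1.41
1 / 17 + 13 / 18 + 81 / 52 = 18607 / 7956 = 2.34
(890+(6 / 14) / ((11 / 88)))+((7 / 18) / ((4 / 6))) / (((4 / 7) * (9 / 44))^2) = 6369409 / 6804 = 936.13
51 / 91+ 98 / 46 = 5632 / 2093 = 2.69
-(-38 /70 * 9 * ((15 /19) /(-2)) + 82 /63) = -407 /126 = -3.23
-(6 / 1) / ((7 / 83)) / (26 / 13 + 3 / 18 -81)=2988 / 3311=0.90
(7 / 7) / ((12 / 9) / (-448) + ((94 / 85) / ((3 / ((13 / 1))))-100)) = -9520 / 906407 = -0.01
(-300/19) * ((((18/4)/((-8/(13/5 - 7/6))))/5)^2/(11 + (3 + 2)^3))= -49923/16537600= -0.00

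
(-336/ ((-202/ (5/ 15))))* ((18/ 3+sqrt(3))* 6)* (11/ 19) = 3696* sqrt(3)/ 1919+22176/ 1919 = 14.89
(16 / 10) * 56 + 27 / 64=28807 / 320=90.02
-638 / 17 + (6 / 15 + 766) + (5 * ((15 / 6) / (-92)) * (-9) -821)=-1421779 / 15640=-90.91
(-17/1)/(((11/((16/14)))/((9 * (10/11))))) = -12240/847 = -14.45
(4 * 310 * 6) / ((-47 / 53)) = -394320 / 47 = -8389.79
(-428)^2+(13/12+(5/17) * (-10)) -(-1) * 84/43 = 1606890887/8772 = 183184.10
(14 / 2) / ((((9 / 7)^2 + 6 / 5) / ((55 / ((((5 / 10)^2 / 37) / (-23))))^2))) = 60113028206000 / 699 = 85998609736.77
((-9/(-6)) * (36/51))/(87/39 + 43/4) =104/1275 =0.08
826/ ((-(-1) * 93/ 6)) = 1652/ 31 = 53.29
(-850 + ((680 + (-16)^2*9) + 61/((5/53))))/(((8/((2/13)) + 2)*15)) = 13903/4050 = 3.43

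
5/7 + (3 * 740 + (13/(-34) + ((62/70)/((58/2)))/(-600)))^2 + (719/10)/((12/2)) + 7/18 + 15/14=176022724773795332243/35728203000000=4926716.43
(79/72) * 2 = 79/36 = 2.19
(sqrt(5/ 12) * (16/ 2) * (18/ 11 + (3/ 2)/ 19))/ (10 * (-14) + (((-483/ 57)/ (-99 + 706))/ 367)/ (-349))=-37162770118 * sqrt(15)/ 2274859106289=-0.06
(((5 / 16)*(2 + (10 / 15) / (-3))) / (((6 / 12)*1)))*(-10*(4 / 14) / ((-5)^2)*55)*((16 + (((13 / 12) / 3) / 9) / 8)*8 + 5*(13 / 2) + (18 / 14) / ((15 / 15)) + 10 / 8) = -40684160 / 35721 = -1138.94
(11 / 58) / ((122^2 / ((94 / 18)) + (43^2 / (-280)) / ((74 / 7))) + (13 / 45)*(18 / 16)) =765160 / 11497574059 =0.00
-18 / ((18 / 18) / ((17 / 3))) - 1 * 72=-174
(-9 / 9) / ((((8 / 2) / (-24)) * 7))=6 / 7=0.86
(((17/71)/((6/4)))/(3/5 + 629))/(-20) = -0.00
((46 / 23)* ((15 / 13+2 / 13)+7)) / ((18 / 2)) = 24 / 13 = 1.85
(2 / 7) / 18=1 / 63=0.02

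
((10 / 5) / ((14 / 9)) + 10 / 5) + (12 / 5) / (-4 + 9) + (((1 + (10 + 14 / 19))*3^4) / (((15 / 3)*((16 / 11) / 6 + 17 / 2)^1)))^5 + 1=16856505736760096827866115986126 / 3464137582562989304065625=4866003.54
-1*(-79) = 79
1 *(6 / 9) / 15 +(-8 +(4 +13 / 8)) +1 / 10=-803 / 360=-2.23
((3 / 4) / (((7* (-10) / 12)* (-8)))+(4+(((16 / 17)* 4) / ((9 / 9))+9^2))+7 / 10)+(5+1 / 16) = 225013 / 2380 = 94.54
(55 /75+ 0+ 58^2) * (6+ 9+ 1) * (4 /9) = 3230144 /135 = 23926.99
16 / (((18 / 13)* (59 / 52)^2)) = 281216 / 31329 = 8.98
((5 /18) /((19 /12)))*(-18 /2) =-30 /19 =-1.58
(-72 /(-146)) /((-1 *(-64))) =9 /1168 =0.01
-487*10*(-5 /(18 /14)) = 170450 /9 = 18938.89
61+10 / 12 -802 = -4441 / 6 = -740.17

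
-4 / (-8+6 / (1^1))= 2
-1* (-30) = 30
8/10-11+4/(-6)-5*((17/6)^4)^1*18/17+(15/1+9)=-118097/360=-328.05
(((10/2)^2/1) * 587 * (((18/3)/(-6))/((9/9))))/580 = -2935/116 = -25.30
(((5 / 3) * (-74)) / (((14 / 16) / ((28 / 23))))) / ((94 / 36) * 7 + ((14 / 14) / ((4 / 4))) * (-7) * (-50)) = -71040 / 152467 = -0.47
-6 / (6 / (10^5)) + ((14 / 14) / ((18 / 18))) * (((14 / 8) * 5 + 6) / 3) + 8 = -1199845 / 12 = -99987.08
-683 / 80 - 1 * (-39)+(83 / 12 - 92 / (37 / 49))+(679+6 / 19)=100364293 / 168720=594.86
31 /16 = 1.94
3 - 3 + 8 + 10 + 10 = 28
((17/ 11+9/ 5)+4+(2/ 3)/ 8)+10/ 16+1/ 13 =139523/ 17160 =8.13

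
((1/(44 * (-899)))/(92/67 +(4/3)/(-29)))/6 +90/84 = 158278091/147726656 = 1.07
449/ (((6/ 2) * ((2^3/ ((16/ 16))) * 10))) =449/ 240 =1.87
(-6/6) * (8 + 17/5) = -57/5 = -11.40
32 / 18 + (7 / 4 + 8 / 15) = 731 / 180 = 4.06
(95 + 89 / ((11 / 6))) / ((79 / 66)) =9474 / 79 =119.92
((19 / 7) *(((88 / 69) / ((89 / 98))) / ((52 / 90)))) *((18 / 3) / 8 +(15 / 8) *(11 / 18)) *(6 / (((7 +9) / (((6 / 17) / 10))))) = 92169 / 556784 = 0.17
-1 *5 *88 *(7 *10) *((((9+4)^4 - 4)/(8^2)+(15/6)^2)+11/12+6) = -169783075/12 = -14148589.58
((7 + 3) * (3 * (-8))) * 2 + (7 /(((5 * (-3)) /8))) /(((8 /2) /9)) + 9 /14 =-34143 /70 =-487.76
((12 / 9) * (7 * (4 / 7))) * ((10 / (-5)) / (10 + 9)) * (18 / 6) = -32 / 19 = -1.68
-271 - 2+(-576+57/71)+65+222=-39845/71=-561.20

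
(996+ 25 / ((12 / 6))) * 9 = 18153 / 2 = 9076.50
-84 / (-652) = 21 / 163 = 0.13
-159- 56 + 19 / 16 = -213.81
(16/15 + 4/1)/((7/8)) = 608/105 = 5.79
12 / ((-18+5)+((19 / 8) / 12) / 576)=-663552 / 718829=-0.92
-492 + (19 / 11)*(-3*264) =-1860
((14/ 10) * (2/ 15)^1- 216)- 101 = -23761/ 75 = -316.81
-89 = -89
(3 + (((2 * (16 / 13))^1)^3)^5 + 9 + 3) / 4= 37779699651352373070923 / 204743572056363028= 184522.03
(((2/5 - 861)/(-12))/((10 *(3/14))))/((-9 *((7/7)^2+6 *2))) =-2317/8100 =-0.29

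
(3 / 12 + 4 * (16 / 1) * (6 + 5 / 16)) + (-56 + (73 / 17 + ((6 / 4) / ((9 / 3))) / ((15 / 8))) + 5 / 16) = 1440743 / 4080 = 353.12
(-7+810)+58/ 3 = 2467/ 3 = 822.33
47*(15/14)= 705/14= 50.36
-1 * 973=-973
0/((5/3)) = 0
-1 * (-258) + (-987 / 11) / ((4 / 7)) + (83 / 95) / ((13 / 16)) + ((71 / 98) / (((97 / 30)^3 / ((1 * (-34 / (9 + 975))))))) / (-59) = 599916506918048431 / 5878503556345420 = 102.05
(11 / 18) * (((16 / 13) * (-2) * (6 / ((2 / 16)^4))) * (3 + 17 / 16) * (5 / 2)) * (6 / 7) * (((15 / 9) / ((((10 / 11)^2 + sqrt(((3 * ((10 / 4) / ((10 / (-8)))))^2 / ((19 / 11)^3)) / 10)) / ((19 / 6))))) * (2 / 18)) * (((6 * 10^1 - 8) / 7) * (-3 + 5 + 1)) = 1154531462656000000 / 5172320097 - 8513470231552000 * sqrt(2090) / 1724106699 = -2530233.49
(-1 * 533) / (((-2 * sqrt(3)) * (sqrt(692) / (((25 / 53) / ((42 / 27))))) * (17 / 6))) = 119925 * sqrt(519) / 4364444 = 0.63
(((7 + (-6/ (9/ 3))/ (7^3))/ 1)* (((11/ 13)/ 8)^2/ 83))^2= 84261897841/ 94815159951855616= 0.00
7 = 7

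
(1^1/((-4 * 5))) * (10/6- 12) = 0.52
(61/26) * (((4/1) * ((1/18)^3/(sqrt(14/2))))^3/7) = 61 * sqrt(7)/27640127367216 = 0.00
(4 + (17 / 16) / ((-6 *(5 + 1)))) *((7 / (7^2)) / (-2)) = -2287 / 8064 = -0.28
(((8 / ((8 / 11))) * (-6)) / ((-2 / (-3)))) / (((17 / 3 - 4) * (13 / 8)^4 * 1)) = -1216512 / 142805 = -8.52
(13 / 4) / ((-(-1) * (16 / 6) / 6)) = 117 / 16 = 7.31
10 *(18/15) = 12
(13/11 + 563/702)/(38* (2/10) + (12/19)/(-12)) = 1455305/5536674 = 0.26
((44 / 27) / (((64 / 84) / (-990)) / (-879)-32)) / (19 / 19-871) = 248171 / 4239663004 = 0.00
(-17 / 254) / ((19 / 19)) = -17 / 254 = -0.07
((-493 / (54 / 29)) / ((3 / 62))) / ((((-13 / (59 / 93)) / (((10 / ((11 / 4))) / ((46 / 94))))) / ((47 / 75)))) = 14906738456 / 11988405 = 1243.43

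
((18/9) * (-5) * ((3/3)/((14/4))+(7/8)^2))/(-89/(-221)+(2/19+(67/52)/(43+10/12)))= -866904545/44310224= -19.56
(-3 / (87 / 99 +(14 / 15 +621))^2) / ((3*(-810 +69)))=9075 / 2608428604912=0.00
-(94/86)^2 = -2209/1849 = -1.19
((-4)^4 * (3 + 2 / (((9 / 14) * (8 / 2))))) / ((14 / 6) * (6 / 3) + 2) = 2176 / 15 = 145.07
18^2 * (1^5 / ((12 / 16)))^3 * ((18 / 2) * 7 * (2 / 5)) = 96768 / 5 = 19353.60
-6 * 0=0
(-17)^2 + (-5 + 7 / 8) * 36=281 / 2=140.50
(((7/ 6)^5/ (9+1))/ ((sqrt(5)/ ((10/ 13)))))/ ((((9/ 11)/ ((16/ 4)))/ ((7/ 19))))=1294139 * sqrt(5)/ 21607560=0.13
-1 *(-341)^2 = -116281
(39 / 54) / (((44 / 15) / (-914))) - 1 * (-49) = -176.04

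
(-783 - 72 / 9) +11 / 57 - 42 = -47470 / 57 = -832.81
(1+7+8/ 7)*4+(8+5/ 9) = 2843/ 63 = 45.13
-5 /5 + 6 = 5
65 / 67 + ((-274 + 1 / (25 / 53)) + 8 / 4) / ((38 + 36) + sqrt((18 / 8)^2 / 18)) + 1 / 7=-5206504074 / 2054489675 + 80964 * sqrt(2) / 4380575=-2.51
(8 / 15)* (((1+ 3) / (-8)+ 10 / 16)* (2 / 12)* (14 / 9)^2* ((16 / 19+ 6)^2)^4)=1598832213160000000 / 12381017456889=129135.77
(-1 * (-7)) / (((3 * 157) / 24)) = 56 / 157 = 0.36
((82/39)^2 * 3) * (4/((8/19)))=63878/507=125.99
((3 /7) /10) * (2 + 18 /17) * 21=234 /85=2.75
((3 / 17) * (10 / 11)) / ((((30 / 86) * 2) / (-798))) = -34314 / 187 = -183.50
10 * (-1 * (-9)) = 90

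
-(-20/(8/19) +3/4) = 187/4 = 46.75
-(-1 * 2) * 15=30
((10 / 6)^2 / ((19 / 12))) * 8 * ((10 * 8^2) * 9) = 1536000 / 19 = 80842.11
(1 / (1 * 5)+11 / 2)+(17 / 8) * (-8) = -113 / 10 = -11.30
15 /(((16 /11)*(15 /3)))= 33 /16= 2.06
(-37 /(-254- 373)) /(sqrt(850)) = 37*sqrt(34) /106590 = 0.00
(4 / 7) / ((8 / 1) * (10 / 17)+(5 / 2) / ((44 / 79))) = 5984 / 96285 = 0.06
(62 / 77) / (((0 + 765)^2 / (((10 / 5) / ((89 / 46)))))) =5704 / 4010546925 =0.00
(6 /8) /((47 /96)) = 72 /47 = 1.53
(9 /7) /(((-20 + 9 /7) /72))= -648 /131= -4.95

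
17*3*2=102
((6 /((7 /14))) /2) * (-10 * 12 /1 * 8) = -5760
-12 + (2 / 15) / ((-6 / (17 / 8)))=-4337 / 360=-12.05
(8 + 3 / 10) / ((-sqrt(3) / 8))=-332 * sqrt(3) / 15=-38.34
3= 3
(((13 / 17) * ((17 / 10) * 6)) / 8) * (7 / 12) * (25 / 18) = 455 / 576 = 0.79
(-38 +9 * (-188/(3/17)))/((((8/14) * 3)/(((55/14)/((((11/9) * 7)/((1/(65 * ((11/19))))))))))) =-274341/4004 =-68.52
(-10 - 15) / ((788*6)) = -25 / 4728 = -0.01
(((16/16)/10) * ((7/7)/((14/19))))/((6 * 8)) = 19/6720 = 0.00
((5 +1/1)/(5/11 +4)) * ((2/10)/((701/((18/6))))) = 198/171745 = 0.00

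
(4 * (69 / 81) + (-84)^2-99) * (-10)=-1879310 / 27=-69604.07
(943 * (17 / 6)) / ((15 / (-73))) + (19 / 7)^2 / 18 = -9556847 / 735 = -13002.51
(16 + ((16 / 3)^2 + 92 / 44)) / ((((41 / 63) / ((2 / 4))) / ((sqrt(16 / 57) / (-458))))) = -32249 * sqrt(57) / 5886903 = -0.04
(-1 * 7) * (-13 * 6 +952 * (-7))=47194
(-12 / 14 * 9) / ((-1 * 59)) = 54 / 413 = 0.13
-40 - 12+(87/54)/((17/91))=-43.38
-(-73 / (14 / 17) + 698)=-8531 / 14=-609.36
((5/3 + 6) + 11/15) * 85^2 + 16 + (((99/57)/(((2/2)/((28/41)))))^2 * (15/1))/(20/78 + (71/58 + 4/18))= 85152055374814/1402409551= 60718.39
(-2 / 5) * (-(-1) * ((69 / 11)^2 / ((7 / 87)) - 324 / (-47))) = -39484314 / 199045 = -198.37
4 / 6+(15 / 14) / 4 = 0.93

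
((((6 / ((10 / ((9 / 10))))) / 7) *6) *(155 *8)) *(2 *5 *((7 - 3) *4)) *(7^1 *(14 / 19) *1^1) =8999424 / 19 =473653.89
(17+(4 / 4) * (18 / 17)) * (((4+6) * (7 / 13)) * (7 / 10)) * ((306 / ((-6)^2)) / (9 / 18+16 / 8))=15043 / 65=231.43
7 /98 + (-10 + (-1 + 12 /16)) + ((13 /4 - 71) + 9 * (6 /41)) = -43975 /574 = -76.61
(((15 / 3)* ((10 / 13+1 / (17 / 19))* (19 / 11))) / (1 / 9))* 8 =2852280 / 2431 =1173.29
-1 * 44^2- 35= -1971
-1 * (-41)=41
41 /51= 0.80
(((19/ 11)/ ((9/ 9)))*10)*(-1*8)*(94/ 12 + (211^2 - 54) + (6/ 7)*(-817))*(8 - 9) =1397283560/ 231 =6048846.58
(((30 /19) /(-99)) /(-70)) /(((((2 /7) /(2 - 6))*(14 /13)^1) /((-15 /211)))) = 0.00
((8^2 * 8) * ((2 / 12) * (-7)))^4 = 10312216477696 / 81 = 127311314539.46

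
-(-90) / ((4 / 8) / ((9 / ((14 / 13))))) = 10530 / 7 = 1504.29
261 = 261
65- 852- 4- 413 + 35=-1169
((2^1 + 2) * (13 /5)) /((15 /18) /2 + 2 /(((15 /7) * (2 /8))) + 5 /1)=208 /183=1.14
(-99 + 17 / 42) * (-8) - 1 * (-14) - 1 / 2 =33695 / 42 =802.26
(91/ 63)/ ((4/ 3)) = 13/ 12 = 1.08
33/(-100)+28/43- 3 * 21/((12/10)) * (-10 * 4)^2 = -361198619/4300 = -83999.68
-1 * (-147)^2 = -21609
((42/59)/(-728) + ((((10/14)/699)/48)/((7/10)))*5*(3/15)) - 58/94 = -18312354953/29633143176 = -0.62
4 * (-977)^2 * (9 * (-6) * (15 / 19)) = -3092673960 / 19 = -162772313.68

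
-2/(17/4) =-0.47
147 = 147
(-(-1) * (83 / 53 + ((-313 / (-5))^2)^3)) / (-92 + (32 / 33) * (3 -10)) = -411145786078664604 / 674921875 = -609175374.67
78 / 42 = 13 / 7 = 1.86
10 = 10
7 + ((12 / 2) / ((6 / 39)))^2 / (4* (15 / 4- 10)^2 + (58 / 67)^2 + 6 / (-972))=3810553237 / 228336583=16.69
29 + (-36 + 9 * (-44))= -403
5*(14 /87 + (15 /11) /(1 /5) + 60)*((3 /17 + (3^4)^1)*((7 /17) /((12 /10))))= 2579984750 /276573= 9328.40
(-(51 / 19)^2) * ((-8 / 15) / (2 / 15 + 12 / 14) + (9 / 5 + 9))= -1734867 / 23465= -73.93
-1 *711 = -711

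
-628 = -628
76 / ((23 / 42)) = 3192 / 23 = 138.78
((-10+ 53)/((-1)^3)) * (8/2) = -172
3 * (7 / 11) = 1.91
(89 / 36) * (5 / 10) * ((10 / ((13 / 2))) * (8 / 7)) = 1780 / 819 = 2.17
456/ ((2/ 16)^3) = 233472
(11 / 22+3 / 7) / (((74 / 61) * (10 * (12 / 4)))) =793 / 31080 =0.03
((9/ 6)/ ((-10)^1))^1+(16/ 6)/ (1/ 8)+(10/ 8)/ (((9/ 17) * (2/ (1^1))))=8051/ 360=22.36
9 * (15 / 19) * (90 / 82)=7.80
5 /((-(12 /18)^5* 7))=-1215 /224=-5.42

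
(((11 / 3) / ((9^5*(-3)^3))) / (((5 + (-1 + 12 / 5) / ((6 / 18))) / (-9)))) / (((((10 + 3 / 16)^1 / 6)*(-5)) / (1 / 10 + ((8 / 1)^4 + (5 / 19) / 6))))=-205462576 / 189275369355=-0.00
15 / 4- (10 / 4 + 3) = -7 / 4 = -1.75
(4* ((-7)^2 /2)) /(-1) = -98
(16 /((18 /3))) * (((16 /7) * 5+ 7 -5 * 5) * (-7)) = 368 /3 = 122.67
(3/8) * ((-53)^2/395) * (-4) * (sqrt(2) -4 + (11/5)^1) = 75843/3950 -8427 * sqrt(2)/790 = 4.12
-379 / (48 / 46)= -8717 / 24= -363.21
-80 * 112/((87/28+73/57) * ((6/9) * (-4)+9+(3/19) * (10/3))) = -815109120/2738173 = -297.68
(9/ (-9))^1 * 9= -9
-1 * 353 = -353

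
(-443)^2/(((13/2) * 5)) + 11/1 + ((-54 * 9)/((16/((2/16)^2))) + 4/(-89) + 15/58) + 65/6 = 1561584279283/257687040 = 6060.00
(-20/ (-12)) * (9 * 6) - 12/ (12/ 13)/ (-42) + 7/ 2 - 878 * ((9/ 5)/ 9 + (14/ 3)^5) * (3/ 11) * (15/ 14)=-1180435327/ 2079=-567789.96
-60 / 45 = -1.33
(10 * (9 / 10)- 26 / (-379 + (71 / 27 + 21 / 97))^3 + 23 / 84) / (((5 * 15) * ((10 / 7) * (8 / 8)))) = 744801594980166583673 / 8604896022744943707000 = 0.09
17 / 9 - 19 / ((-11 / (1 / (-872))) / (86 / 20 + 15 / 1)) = 1597637 / 863280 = 1.85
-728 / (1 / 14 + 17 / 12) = -61152 / 125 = -489.22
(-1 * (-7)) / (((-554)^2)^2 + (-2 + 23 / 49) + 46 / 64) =10976 / 147701571894535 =0.00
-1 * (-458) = 458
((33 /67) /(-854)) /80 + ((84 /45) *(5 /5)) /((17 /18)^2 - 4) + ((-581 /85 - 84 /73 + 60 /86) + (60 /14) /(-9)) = -6172834930172119 /737927376705120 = -8.37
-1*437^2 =-190969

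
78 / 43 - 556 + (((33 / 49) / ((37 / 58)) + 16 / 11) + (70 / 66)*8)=-1397438552 / 2572647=-543.19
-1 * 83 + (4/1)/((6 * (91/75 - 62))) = -378447/4559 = -83.01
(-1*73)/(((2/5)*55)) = -73/22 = -3.32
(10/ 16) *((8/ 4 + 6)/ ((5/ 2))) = 2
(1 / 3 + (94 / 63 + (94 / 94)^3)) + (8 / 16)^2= 775 / 252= 3.08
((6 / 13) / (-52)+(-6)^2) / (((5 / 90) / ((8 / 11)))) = 875880 / 1859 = 471.16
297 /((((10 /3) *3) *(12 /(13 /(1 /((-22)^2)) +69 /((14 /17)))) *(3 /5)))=2945613 /112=26300.12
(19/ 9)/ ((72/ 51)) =323/ 216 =1.50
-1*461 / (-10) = 461 / 10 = 46.10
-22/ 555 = -0.04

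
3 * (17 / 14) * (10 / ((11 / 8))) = 26.49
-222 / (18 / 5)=-185 / 3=-61.67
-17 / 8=-2.12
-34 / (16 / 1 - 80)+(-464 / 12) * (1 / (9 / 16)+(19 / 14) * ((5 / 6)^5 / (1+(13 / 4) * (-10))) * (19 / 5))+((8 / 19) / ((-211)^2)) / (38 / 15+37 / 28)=-65.67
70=70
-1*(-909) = 909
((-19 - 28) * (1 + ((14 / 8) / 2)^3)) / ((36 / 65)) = -290225 / 2048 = -141.71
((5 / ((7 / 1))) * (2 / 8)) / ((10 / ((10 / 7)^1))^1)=5 / 196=0.03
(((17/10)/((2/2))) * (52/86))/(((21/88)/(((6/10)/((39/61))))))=91256/22575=4.04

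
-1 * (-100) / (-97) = -100 / 97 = -1.03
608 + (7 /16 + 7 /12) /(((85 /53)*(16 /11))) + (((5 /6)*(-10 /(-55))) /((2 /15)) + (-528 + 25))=76528637 /718080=106.57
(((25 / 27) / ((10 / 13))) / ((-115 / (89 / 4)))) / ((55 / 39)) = -15041 / 91080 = -0.17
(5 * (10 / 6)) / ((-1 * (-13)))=25 / 39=0.64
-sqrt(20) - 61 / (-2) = 61 / 2 - 2 * sqrt(5) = 26.03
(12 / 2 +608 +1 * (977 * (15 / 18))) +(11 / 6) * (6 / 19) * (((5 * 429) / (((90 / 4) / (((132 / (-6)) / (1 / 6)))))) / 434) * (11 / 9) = 104467297 / 74214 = 1407.65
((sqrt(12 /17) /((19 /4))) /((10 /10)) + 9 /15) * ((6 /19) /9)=16 * sqrt(51) /18411 + 2 /95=0.03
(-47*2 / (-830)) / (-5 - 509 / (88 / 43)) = -4136 / 9265705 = -0.00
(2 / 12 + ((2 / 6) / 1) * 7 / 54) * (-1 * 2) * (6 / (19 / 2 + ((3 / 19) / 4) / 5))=-25840 / 97551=-0.26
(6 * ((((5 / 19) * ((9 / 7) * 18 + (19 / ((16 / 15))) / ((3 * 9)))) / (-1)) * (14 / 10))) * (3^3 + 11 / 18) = -11924521 / 8208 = -1452.79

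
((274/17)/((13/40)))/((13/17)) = 10960/169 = 64.85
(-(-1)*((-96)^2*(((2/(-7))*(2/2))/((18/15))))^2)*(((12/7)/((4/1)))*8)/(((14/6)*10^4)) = 42467328/60025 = 707.49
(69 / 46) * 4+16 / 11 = 82 / 11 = 7.45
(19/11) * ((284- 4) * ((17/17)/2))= 2660/11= 241.82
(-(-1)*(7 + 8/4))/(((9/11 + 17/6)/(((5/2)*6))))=8910/241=36.97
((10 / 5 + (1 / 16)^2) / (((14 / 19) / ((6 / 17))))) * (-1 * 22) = -321651 / 15232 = -21.12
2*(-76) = -152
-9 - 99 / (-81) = -70 / 9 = -7.78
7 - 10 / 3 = 11 / 3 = 3.67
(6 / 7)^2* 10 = 360 / 49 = 7.35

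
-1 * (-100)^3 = 1000000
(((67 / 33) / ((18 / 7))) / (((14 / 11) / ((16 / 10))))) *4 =536 / 135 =3.97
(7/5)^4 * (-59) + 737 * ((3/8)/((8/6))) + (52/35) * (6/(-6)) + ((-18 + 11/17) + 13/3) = -241892291/7140000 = -33.88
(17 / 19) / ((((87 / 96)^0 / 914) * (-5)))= -15538 / 95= -163.56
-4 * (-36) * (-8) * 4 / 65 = -4608 / 65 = -70.89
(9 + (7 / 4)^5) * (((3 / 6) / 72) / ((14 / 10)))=130115 / 1032192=0.13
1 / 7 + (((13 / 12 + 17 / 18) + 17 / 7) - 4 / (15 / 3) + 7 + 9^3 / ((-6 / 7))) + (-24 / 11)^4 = -15072476983 / 18447660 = -817.04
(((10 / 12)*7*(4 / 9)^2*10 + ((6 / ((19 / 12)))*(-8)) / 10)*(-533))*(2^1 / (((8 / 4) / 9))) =-104476528 / 2565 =-40731.59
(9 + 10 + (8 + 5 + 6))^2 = 1444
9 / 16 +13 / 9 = 2.01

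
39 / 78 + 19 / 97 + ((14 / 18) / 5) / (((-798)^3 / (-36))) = 3062629286 / 4401111645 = 0.70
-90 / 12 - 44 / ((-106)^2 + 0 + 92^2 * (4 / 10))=-274265 / 36554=-7.50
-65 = -65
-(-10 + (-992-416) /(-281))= 4.99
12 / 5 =2.40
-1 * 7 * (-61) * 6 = 2562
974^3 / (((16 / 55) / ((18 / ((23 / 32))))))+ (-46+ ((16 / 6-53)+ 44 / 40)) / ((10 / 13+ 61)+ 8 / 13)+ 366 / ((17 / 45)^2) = 12864177580994994673 / 161721510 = 79545247759.53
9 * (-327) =-2943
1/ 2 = 0.50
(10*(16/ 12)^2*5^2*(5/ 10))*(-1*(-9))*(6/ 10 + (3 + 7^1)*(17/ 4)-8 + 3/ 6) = 71200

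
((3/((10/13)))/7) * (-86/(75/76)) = -42484/875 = -48.55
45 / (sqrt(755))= 9 * sqrt(755) / 151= 1.64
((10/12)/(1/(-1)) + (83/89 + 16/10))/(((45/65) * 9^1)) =58981/216270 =0.27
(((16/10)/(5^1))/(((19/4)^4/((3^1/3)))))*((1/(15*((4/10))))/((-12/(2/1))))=-0.00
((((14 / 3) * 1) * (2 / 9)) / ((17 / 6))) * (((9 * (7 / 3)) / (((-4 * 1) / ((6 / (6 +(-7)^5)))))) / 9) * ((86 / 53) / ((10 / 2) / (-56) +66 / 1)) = 0.00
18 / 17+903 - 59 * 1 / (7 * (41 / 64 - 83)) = 567134185 / 627249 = 904.16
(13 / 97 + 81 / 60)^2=8288641 / 3763600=2.20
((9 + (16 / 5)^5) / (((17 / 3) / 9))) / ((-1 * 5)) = -29070927 / 265625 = -109.44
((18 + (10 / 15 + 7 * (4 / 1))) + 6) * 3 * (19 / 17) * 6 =1059.53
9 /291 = 0.03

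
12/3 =4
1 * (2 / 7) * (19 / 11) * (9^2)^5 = 132497807238 / 77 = 1720750743.35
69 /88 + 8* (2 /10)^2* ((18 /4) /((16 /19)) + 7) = 2083 /440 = 4.73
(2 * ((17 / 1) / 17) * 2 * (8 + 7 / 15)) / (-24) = -127 / 90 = -1.41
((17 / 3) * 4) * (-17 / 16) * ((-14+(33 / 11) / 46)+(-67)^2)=-59491517 / 552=-107774.49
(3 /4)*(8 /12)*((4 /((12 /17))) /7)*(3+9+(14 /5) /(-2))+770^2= 124509901 /210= 592904.29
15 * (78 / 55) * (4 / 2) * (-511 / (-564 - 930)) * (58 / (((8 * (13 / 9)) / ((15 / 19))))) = 2000565 / 34694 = 57.66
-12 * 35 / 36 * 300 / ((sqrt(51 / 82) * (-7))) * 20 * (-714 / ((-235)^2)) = -163.94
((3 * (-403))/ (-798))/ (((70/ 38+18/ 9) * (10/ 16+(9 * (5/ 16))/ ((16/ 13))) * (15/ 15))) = 51584/ 380695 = 0.14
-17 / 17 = -1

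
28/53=0.53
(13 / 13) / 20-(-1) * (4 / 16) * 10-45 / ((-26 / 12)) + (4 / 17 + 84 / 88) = 1191631 / 48620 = 24.51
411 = 411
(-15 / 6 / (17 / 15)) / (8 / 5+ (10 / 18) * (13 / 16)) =-27000 / 25109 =-1.08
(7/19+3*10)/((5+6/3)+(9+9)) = 1.21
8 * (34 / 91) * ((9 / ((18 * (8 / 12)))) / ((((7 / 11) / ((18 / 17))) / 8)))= 19008 / 637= 29.84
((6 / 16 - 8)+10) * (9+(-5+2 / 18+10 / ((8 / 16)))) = 57.26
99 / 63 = 11 / 7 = 1.57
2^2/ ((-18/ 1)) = -2/ 9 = -0.22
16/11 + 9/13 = 307/143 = 2.15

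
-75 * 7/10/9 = -35/6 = -5.83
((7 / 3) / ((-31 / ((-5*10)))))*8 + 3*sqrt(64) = 5032 / 93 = 54.11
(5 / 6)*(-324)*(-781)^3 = 128622476070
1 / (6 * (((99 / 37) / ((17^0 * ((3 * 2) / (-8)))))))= -37 / 792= -0.05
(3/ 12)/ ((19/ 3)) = 3/ 76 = 0.04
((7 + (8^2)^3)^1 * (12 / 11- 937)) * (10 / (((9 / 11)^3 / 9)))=-3265601899450 / 81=-40316072832.72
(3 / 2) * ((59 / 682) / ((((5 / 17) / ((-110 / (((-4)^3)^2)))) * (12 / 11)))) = -11033 / 1015808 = -0.01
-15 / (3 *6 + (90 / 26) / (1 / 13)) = -5 / 21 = -0.24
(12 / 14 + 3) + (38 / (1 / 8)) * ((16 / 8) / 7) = 635 / 7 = 90.71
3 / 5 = 0.60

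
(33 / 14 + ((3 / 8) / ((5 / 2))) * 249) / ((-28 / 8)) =-11.34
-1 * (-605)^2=-366025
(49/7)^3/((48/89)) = 30527/48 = 635.98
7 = 7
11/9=1.22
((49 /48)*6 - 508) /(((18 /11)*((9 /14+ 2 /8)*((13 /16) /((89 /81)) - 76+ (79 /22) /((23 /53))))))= 5568994508 /1085990355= 5.13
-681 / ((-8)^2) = -681 / 64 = -10.64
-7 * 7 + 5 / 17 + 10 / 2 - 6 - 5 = -930 / 17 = -54.71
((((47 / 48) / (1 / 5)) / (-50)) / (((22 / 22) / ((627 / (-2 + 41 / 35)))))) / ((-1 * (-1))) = 68761 / 928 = 74.10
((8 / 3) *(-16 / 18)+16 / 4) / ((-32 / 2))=-11 / 108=-0.10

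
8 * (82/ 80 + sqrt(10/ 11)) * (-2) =-82/ 5-16 * sqrt(110)/ 11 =-31.66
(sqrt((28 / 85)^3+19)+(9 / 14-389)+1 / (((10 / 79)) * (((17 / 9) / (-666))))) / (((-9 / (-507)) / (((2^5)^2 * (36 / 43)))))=-153067204.76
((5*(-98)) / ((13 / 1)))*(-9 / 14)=315 / 13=24.23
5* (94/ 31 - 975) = -150655/ 31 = -4859.84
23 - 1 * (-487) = 510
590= 590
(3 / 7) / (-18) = -1 / 42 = -0.02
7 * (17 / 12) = 119 / 12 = 9.92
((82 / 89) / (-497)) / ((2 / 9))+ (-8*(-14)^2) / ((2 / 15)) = -520180449 / 44233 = -11760.01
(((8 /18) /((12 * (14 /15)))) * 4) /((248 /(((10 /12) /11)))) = 25 /515592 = 0.00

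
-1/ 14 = -0.07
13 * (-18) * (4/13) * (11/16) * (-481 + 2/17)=809325/34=23803.68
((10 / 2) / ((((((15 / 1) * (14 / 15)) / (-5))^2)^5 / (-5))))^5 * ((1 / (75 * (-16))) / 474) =34694469519536141888238489627838134765625 / 46070334228711897698222138226107869424707519100238776607178752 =0.00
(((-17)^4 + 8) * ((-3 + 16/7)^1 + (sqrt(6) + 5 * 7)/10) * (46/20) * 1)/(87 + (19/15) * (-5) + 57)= 5763501 * sqrt(6)/41300 + 224776539/57820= 4229.35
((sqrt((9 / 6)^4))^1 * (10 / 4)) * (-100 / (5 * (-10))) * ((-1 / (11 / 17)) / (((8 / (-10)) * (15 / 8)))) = 255 / 22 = 11.59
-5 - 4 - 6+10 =-5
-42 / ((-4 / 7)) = 147 / 2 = 73.50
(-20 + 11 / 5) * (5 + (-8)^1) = 53.40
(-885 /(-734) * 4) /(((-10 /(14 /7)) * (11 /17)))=-6018 /4037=-1.49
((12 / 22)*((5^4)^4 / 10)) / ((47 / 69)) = 6317138671875 / 517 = 12218836889.51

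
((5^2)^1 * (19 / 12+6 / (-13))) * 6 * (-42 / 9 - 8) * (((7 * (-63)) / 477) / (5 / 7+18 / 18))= 28511875 / 24804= 1149.49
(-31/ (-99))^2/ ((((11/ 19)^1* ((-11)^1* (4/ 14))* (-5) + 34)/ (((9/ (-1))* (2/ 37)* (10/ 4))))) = -0.00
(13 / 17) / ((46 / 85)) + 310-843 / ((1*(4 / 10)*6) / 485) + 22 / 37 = -170044.24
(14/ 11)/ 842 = 7/ 4631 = 0.00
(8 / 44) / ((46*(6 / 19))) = 19 / 1518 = 0.01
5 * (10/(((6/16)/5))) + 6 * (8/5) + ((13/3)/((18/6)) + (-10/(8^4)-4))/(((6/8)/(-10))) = 24550501/34560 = 710.37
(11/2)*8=44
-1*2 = -2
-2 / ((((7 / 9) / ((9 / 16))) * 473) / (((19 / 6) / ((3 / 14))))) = -171 / 3784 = -0.05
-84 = -84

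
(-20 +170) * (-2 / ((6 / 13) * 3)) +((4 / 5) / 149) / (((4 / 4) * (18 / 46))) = -1452658 / 6705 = -216.65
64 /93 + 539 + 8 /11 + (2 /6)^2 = 1658876 /3069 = 540.53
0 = 0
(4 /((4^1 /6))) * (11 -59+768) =4320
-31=-31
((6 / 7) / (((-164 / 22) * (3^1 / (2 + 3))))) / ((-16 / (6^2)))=495 / 1148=0.43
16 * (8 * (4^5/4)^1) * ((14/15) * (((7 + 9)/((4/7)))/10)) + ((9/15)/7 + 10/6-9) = 44953891/525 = 85626.46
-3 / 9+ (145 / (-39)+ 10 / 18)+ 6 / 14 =-2512 / 819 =-3.07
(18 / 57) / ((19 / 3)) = 18 / 361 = 0.05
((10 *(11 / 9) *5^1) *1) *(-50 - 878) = -510400 / 9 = -56711.11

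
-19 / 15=-1.27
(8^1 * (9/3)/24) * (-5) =-5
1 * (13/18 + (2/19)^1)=283/342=0.83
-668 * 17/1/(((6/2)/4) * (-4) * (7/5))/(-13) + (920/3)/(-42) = -215.29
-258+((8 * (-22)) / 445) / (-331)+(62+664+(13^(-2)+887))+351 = 1706.01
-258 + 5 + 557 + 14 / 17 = 5182 / 17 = 304.82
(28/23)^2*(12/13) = 9408/6877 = 1.37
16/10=8/5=1.60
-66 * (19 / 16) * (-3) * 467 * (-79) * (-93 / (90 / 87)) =62386763967 / 80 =779834549.59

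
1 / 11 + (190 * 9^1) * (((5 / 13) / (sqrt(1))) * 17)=1598863 / 143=11180.86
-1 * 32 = -32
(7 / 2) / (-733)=-7 / 1466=-0.00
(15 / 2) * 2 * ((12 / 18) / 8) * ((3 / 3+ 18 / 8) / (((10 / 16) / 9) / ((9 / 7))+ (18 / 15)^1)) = 26325 / 8126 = 3.24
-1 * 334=-334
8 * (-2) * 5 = -80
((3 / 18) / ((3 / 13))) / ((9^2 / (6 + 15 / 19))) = 559 / 9234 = 0.06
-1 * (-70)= 70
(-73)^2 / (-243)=-5329 / 243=-21.93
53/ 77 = 0.69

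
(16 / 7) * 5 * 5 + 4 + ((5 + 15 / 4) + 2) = 2013 / 28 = 71.89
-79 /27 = -2.93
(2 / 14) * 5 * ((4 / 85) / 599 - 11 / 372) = -558577 / 26516532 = -0.02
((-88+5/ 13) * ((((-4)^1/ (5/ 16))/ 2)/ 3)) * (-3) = -36448/ 65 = -560.74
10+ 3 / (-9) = 29 / 3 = 9.67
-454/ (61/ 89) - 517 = -71943/ 61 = -1179.39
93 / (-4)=-23.25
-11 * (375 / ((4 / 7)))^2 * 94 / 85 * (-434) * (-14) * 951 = -1029241869665625 / 34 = -30271819696047.79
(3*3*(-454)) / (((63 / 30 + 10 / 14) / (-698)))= 199641960 / 197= 1013410.96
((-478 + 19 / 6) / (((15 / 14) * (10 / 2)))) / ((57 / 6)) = -39886 / 4275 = -9.33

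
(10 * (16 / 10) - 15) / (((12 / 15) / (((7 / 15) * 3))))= 7 / 4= 1.75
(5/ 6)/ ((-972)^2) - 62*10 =-3514596475/ 5668704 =-620.00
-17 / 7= -2.43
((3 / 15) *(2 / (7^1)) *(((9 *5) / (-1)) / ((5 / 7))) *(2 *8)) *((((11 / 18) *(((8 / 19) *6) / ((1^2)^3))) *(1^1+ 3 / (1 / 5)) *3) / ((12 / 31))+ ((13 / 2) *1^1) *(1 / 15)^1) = -5249616 / 475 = -11051.82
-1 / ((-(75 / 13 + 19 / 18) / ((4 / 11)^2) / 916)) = 3429504 / 193237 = 17.75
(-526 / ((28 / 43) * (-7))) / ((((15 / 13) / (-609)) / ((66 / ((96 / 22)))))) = -515882653 / 560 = -921219.02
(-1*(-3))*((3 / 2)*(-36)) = -162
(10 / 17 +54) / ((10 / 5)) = 464 / 17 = 27.29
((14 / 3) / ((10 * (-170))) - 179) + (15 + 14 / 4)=-204641 / 1275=-160.50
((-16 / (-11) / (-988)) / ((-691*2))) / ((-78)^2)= 0.00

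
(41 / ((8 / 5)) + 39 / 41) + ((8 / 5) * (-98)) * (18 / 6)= -727871 / 1640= -443.82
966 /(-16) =-483 /8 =-60.38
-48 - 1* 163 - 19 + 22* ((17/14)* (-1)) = -1797/7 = -256.71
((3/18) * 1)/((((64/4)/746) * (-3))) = -373/144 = -2.59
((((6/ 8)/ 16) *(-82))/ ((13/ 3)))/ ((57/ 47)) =-5781/ 7904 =-0.73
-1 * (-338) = 338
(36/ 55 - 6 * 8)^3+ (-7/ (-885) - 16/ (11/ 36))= -3126874132003/ 29448375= -106181.55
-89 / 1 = -89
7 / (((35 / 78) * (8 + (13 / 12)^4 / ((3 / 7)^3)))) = 43670016 / 71376995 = 0.61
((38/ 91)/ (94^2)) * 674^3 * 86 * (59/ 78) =7379446051436/ 7839741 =941286.97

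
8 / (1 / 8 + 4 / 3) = 192 / 35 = 5.49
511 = 511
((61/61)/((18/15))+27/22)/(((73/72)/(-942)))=-1537344/803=-1914.50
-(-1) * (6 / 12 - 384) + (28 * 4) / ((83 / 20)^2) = -5194263 / 13778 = -377.00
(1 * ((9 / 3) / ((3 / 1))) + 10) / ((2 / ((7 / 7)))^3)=11 / 8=1.38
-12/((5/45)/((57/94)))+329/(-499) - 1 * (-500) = 10175115/23453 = 433.85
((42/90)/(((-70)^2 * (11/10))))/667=1/7703850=0.00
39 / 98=0.40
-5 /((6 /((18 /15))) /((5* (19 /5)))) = -19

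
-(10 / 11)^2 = -100 / 121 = -0.83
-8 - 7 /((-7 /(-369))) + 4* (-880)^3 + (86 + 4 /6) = -8177664871 /3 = -2725888290.33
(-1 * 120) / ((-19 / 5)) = 600 / 19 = 31.58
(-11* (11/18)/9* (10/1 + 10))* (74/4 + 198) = -261965/81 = -3234.14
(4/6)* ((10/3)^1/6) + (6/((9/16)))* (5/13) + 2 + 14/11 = 29906/3861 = 7.75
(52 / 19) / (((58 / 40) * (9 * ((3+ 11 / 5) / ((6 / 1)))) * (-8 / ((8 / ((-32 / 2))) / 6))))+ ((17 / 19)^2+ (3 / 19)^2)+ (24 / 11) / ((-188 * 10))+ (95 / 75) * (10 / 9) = 3265064167 / 1461367710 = 2.23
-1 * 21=-21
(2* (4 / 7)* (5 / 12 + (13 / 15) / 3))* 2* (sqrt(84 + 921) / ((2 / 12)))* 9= 3048* sqrt(1005) / 35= 2760.77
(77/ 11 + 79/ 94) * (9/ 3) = 2211/ 94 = 23.52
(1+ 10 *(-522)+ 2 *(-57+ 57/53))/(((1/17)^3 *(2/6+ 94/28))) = -11659993422/1643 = -7096770.19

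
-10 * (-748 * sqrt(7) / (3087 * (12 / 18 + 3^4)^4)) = 13464 * sqrt(7) / 247165842875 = 0.00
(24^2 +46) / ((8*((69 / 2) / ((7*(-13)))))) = -28301 / 138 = -205.08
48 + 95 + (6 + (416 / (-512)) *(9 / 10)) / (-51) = 388679 / 2720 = 142.90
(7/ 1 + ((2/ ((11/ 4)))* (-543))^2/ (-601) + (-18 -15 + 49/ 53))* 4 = -4387096068/ 3854213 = -1138.26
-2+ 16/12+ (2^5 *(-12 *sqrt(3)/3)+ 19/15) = 3/5 - 128 *sqrt(3) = -221.10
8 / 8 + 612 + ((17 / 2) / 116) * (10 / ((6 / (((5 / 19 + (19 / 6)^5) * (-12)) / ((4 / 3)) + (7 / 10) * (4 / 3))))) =3002951219 / 11425536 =262.83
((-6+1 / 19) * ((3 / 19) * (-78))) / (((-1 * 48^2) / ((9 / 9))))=-1469 / 46208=-0.03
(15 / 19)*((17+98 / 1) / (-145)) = -0.63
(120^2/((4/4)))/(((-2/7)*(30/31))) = -52080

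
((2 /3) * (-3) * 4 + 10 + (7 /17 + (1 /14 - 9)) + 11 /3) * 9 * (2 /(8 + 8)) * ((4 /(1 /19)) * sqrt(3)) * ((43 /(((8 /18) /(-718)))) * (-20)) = -80577666675 * sqrt(3) /238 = -586405935.45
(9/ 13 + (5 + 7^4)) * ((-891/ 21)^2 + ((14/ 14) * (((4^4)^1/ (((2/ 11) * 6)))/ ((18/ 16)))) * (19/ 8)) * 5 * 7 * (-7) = -158367858715/ 117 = -1353571442.01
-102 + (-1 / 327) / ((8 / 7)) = -266839 / 2616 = -102.00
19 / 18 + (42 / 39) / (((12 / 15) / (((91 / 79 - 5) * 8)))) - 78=-2188475 / 18486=-118.39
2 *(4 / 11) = 8 / 11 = 0.73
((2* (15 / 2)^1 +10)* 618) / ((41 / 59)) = 911550 / 41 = 22232.93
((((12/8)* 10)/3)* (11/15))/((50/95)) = 209/30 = 6.97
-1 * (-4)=4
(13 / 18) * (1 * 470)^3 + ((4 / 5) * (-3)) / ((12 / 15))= 674849473 / 9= 74983274.78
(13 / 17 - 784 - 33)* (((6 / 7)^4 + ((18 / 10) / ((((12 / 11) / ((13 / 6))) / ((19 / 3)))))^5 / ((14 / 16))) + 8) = -176176167155417870333519 / 31739299200000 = -5550726436.81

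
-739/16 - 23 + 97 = 445/16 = 27.81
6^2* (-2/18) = -4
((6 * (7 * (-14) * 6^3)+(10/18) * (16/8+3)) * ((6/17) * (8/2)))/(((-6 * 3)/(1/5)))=4572188/2295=1992.24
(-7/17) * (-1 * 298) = 2086/17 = 122.71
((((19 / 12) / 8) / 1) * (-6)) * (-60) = 285 / 4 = 71.25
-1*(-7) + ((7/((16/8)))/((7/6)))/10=73/10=7.30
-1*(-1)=1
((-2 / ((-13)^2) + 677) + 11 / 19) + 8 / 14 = 15242520 / 22477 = 678.14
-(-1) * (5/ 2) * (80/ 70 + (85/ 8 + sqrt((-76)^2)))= 24575/ 112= 219.42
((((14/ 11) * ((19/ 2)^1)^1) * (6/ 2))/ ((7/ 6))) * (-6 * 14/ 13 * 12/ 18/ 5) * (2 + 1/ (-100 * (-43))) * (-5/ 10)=26.79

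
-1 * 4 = -4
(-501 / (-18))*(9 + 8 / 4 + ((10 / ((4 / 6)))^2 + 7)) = 13527 / 2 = 6763.50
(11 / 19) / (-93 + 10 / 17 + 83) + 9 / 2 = 13493 / 3040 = 4.44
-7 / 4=-1.75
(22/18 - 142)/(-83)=1267/747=1.70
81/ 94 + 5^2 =2431/ 94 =25.86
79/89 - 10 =-811/89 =-9.11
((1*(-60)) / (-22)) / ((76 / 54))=405 / 209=1.94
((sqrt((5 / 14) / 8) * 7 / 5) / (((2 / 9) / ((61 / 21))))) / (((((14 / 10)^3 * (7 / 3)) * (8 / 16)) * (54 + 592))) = 13725 * sqrt(35) / 43429288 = 0.00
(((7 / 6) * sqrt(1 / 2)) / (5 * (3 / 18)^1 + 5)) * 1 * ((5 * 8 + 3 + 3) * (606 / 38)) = 6969 * sqrt(2) / 95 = 103.74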